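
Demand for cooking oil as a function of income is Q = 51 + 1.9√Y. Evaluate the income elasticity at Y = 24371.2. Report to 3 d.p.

0.427

At Y = 24371.2: Q = 347.614.
dQ/dY = 1.9/(2√Y) = 0.00608534 at this income.
η = (dQ/dY)·(Y/Q) = 0.00608534 × (24371.2/347.614) = 0.427.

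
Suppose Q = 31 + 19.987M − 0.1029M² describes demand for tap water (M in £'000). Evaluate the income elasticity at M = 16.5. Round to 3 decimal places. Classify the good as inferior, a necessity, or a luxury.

0.823 (necessity)

At M = 16.5: Q = 332.7710.
dQ/dM = 19.987 − 0.2058M = 16.59130.
η = (dQ/dM)·(M/Q) = 16.59130 × (16.5/332.7710) = 0.823.
0 < η < 1 ⇒ necessity.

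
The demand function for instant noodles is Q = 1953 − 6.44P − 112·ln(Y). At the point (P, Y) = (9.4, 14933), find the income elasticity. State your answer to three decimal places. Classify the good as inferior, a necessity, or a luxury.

At P = 9.4, Y = 14933: Q = 815.995.
Holding P constant, ∂Q/∂Y = -112/Y = -0.00750017.
η_Y = (∂Q/∂Y)·(Y/Q) = -0.00750017 × (14933/815.995) = -0.137.
Since η < 0, this is an inferior good.

-0.137 (inferior good)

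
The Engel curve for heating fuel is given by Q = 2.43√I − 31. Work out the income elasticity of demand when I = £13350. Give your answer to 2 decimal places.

0.56

At I = 13350: Q = 249.768.
dQ/dI = 2.43/(2√I) = 0.0105156 at this income.
η = (dQ/dI)·(I/Q) = 0.0105156 × (13350/249.768) = 0.56.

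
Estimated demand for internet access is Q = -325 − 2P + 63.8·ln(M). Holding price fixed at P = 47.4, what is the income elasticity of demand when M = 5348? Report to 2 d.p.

0.50

At P = 47.4, M = 5348: Q = 127.890.
Holding P constant, ∂Q/∂M = 63.8/M = 0.0119297.
η_M = (∂Q/∂M)·(M/Q) = 0.0119297 × (5348/127.890) = 0.50.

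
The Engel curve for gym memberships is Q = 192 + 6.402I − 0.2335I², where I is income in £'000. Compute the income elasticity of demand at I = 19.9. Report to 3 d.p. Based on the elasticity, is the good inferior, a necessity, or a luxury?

-0.254 (inferior good)

At I = 19.9: Q = 226.9315.
dQ/dI = 6.402 − 0.467I = -2.89130.
η = (dQ/dI)·(I/Q) = -2.89130 × (19.9/226.9315) = -0.254.
η < 0 ⇒ inferior good.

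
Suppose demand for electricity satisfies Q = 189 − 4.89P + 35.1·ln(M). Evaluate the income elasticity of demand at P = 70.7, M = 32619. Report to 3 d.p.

At P = 70.7, M = 32619: Q = 208.059.
Holding P constant, ∂Q/∂M = 35.1/M = 0.00107606.
η_M = (∂Q/∂M)·(M/Q) = 0.00107606 × (32619/208.059) = 0.169.

0.169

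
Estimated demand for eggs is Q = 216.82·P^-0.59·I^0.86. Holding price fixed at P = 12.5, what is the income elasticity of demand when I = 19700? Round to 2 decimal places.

0.86

For a multiplicative demand Q = A·P^α·I^β, the income elasticity is β everywhere.
Here β = 0.86, so η = 0.86.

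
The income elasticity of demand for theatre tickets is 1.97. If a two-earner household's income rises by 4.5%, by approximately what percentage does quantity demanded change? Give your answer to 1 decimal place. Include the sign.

8.9%

%ΔQ ≈ η × %ΔI = 1.97 × 4.5% = 8.9%.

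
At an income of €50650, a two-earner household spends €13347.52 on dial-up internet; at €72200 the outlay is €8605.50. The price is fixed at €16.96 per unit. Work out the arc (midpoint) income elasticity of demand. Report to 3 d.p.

-1.231

With a constant price, Q₁ = 13347.52/16.96 = 787.000 and Q₂ = 8605.50/16.96 = 507.400 (equivalently, work directly with expenditure since P cancels).
Midpoint %ΔQ = (8605.50 − 13347.52)/10976.51 = -0.43202; midpoint %ΔI = (72200 − 50650)/61425 = 0.35083.
η = -0.43202 / 0.35083 = -1.231.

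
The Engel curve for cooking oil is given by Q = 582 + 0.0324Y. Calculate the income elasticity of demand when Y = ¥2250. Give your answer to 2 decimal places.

At Y = 2250: Q = 654.900.
dQ/dY = 0.0324.
η = (dQ/dY)·(Y/Q) = 0.0324 × (2250/654.900) = 0.11.

0.11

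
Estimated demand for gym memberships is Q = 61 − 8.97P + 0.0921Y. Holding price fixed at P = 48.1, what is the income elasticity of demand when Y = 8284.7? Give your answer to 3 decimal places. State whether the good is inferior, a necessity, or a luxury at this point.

1.944 (luxury)

At P = 48.1, Y = 8284.7: Q = 392.564.
Holding P constant, ∂Q/∂Y = 0.0921.
η_Y = (∂Q/∂Y)·(Y/Q) = 0.0921 × (8284.7/392.564) = 1.944.
Since η > 1, this is a luxury.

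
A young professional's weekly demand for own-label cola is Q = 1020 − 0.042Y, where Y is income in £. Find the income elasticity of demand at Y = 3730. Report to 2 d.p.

At Y = 3730: Q = 863.340.
dQ/dY = −0.042.
η = (dQ/dY)·(Y/Q) = -0.042 × (3730/863.340) = -0.18.

-0.18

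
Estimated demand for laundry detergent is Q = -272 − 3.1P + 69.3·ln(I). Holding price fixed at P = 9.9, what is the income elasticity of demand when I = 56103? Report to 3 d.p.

0.152

At P = 9.9, I = 56103: Q = 455.102.
Holding P constant, ∂Q/∂I = 69.3/I = 0.00123523.
η_I = (∂Q/∂I)·(I/Q) = 0.00123523 × (56103/455.102) = 0.152.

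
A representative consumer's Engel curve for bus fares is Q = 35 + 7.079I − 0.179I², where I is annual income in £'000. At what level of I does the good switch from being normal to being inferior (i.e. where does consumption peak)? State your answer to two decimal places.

dQ/dI = 7.079 − 0.358I.
The good is inferior where dQ/dI < 0. Setting dQ/dI = 0 gives I = 7.079 / 0.358 = 19.77.

19.77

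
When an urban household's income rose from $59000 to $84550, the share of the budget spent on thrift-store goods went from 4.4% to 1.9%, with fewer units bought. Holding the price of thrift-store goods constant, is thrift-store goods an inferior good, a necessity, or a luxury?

inferior good

Quantity demanded falls as income rises, so η < 0.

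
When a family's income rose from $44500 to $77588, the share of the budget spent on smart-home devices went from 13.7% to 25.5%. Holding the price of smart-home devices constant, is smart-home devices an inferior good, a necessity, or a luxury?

The budget share rises as income rises, so η > 1.

luxury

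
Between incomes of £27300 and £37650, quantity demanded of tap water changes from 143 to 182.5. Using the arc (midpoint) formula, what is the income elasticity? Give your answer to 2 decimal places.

ΔQ = 182.5 − 143 = 39.5; midpoint Q̄ = (143 + 182.5)/2 = 162.75.
ΔI = 37650 − 27300 = 10350; midpoint Ī = (27300 + 37650)/2 = 32475.
η = (ΔQ/Q̄) ÷ (ΔI/Ī) = (39.5/162.75) ÷ (10350/32475) = 0.76.

0.76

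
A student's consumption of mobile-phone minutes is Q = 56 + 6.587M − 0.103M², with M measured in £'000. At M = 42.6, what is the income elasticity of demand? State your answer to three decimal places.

At M = 42.6: Q = 149.6859.
dQ/dM = 6.587 − 0.206M = -2.18860.
η = (dQ/dM)·(M/Q) = -2.18860 × (42.6/149.6859) = -0.623.

-0.623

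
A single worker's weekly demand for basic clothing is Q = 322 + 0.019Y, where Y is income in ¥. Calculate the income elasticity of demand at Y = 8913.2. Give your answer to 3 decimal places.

At Y = 8913.2: Q = 491.351.
dQ/dY = 0.019.
η = (dQ/dY)·(Y/Q) = 0.019 × (8913.2/491.351) = 0.345.

0.345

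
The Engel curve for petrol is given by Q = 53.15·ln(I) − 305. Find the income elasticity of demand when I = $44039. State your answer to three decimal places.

0.202

At I = 44039: Q = 263.324.
dQ/dI = 53.15/I = 0.00120688 at this income.
η = (dQ/dI)·(I/Q) = 0.00120688 × (44039/263.324) = 0.202.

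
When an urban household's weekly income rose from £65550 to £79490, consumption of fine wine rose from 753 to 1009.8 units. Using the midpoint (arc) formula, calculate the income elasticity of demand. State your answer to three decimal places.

ΔQ = 1009.8 − 753 = 256.8; midpoint Q̄ = (753 + 1009.8)/2 = 881.4.
ΔI = 79490 − 65550 = 13940; midpoint Ī = (65550 + 79490)/2 = 72520.
η = (ΔQ/Q̄) ÷ (ΔI/Ī) = (256.8/881.4) ÷ (13940/72520) = 1.516.

1.516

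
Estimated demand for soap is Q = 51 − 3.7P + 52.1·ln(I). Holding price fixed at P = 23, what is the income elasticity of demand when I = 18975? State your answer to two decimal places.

0.11

At P = 23, I = 18975: Q = 479.131.
Holding P constant, ∂Q/∂I = 52.1/I = 0.00274572.
η_I = (∂Q/∂I)·(I/Q) = 0.00274572 × (18975/479.131) = 0.11.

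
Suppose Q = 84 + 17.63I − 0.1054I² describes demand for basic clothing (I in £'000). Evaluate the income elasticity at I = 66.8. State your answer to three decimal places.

0.300

At I = 66.8: Q = 791.3639.
dQ/dI = 17.63 − 0.2108I = 3.54856.
η = (dQ/dI)·(I/Q) = 3.54856 × (66.8/791.3639) = 0.300.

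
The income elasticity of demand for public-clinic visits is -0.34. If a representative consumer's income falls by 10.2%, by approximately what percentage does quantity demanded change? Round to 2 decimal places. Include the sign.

3.47%

%ΔQ ≈ η × %ΔI = -0.34 × (-10.2%) = 3.47%.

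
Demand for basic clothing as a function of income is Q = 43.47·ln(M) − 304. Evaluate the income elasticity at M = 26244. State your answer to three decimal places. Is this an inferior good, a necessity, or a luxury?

0.314 (necessity)

At M = 26244: Q = 138.316.
dQ/dM = 43.47/M = 0.00165638 at this income.
η = (dQ/dM)·(M/Q) = 0.00165638 × (26244/138.316) = 0.314.
Since 0 < η < 1, the good is a necessity.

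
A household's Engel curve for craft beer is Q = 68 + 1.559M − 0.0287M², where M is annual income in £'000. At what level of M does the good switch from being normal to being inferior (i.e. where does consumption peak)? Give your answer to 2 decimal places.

dQ/dM = 1.559 − 0.0574M.
The good is inferior where dQ/dM < 0. Setting dQ/dM = 0 gives M = 1.559 / 0.0574 = 27.16.

27.16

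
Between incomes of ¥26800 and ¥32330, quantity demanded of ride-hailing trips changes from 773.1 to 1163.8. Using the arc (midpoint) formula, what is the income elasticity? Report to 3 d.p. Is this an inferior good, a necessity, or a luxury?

2.157 (luxury)

ΔQ = 1163.8 − 773.1 = 390.7; midpoint Q̄ = (773.1 + 1163.8)/2 = 968.45.
ΔI = 32330 − 26800 = 5530; midpoint Ī = (26800 + 32330)/2 = 29565.
η = (ΔQ/Q̄) ÷ (ΔI/Ī) = (390.7/968.45) ÷ (5530/29565) = 2.157.
η > 1 ⇒ luxury.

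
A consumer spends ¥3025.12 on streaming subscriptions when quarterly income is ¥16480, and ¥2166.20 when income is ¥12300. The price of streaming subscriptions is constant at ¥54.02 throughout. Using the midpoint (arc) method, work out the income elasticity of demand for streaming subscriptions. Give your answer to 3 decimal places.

With a constant price, Q₁ = 3025.12/54.02 = 56.000 and Q₂ = 2166.20/54.02 = 40.100 (equivalently, work directly with expenditure since P cancels).
Midpoint %ΔQ = (2166.20 − 3025.12)/2595.66 = -0.33091; midpoint %ΔI = (12300 − 16480)/14390 = -0.29048.
η = -0.33091 / -0.29048 = 1.139.

1.139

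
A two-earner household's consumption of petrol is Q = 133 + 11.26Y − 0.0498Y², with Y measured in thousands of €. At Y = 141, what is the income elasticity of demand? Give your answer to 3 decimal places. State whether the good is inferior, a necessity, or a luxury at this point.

At Y = 141: Q = 730.5862.
dQ/dY = 11.26 − 0.0996Y = -2.78360.
η = (dQ/dY)·(Y/Q) = -2.78360 × (141/730.5862) = -0.537.
η < 0 ⇒ inferior good.

-0.537 (inferior good)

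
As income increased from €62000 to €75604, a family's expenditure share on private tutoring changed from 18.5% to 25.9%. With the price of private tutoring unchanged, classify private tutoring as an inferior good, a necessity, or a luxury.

The budget share rises as income rises, so η > 1.

luxury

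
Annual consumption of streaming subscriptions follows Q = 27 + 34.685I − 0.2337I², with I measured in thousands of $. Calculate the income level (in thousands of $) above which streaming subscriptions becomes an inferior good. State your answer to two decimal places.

74.21

dQ/dI = 34.685 − 0.4674I.
The good is inferior where dQ/dI < 0. Setting dQ/dI = 0 gives I = 34.685 / 0.4674 = 74.21.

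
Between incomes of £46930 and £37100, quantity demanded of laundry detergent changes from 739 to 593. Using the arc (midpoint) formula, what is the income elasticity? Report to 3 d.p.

ΔQ = 593 − 739 = -146; midpoint Q̄ = (739 + 593)/2 = 666.
ΔI = 37100 − 46930 = -9830; midpoint Ī = (46930 + 37100)/2 = 42015.
η = (ΔQ/Q̄) ÷ (ΔI/Ī) = (-146/666) ÷ (-9830/42015) = 0.937.

0.937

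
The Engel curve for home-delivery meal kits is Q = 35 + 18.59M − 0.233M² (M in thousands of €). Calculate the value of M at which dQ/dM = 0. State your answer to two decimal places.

39.89

dQ/dM = 18.59 − 0.466M.
The good is inferior where dQ/dM < 0. Setting dQ/dM = 0 gives M = 18.59 / 0.466 = 39.89.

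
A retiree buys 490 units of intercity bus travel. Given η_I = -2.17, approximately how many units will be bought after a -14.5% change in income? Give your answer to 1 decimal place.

%ΔQ ≈ η × %ΔI = -2.17 × (-14.5%) = 31.465%.
New Q ≈ 490 × (1 + 0.31465) = 644.2.

644.2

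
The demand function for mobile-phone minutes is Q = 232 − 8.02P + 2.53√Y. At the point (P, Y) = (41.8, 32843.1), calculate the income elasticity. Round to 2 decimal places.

At P = 41.8, Y = 32843.1: Q = 355.267.
Holding P constant, ∂Q/∂Y = 2.53/(2√Y) = 0.00698021.
η_Y = (∂Q/∂Y)·(Y/Q) = 0.00698021 × (32843.1/355.267) = 0.65.

0.65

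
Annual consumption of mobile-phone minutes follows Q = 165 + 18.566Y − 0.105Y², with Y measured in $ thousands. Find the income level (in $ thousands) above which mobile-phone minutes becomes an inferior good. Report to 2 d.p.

dQ/dY = 18.566 − 0.21Y.
The good is inferior where dQ/dY < 0. Setting dQ/dY = 0 gives Y = 18.566 / 0.21 = 88.41.

88.41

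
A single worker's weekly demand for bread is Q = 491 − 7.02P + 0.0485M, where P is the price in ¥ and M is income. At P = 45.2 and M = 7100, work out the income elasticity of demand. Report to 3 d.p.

At P = 45.2, M = 7100: Q = 518.046.
Holding P constant, ∂Q/∂M = 0.0485.
η_M = (∂Q/∂M)·(M/Q) = 0.0485 × (7100/518.046) = 0.665.

0.665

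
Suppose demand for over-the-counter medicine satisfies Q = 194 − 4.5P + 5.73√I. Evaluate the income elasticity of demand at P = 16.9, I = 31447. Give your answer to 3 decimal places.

0.448

At P = 16.9, I = 31447: Q = 1134.068.
Holding P constant, ∂Q/∂I = 5.73/(2√I) = 0.016156.
η_I = (∂Q/∂I)·(I/Q) = 0.016156 × (31447/1134.068) = 0.448.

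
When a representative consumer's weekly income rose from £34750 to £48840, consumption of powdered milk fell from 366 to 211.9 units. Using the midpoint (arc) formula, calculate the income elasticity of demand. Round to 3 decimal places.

-1.582

ΔQ = 211.9 − 366 = -154.1; midpoint Q̄ = (366 + 211.9)/2 = 288.95.
ΔI = 48840 − 34750 = 14090; midpoint Ī = (34750 + 48840)/2 = 41795.
η = (ΔQ/Q̄) ÷ (ΔI/Ī) = (-154.1/288.95) ÷ (14090/41795) = -1.582.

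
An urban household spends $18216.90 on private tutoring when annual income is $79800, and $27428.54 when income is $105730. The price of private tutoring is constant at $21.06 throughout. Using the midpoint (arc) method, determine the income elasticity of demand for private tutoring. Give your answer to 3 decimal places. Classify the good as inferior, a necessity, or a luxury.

1.444 (luxury)

With a constant price, Q₁ = 18216.90/21.06 = 865.000 and Q₂ = 27428.54/21.06 = 1302.400 (equivalently, work directly with expenditure since P cancels).
Midpoint %ΔQ = (27428.54 − 18216.90)/22822.72 = 0.40362; midpoint %ΔI = (105730 − 79800)/92765 = 0.27952.
η = 0.40362 / 0.27952 = 1.444.
η > 1 ⇒ luxury.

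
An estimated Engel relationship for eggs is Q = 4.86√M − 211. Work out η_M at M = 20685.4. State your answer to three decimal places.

At M = 20685.4: Q = 487.986.
dQ/dM = 4.86/(2√M) = 0.0168956 at this income.
η = (dQ/dM)·(M/Q) = 0.0168956 × (20685.4/487.986) = 0.716.

0.716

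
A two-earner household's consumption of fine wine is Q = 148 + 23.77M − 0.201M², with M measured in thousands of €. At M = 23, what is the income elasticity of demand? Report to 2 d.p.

0.57

At M = 23: Q = 588.3810.
dQ/dM = 23.77 − 0.402M = 14.52400.
η = (dQ/dM)·(M/Q) = 14.52400 × (23/588.3810) = 0.57.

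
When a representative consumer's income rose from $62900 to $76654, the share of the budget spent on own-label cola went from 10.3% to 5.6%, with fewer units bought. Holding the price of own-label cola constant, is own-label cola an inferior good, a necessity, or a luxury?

Quantity demanded falls as income rises, so η < 0.

inferior good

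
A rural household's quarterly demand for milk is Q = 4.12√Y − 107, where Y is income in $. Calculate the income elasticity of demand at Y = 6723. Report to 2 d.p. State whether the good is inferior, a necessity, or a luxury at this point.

0.73 (necessity)

At Y = 6723: Q = 230.815.
dQ/dY = 4.12/(2√Y) = 0.0251238 at this income.
η = (dQ/dY)·(Y/Q) = 0.0251238 × (6723/230.815) = 0.73.
Since 0 < η < 1, the good is a necessity.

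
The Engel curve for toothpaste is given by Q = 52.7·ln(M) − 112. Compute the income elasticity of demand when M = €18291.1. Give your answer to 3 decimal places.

0.130

At M = 18291.1: Q = 405.207.
dQ/dM = 52.7/M = 0.00288118 at this income.
η = (dQ/dM)·(M/Q) = 0.00288118 × (18291.1/405.207) = 0.130.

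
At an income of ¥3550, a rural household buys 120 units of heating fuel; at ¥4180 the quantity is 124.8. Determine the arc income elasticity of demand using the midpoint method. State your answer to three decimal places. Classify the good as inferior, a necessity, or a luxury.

ΔQ = 124.8 − 120 = 4.8; midpoint Q̄ = (120 + 124.8)/2 = 122.4.
ΔI = 4180 − 3550 = 630; midpoint Ī = (3550 + 4180)/2 = 3865.
η = (ΔQ/Q̄) ÷ (ΔI/Ī) = (4.8/122.4) ÷ (630/3865) = 0.241.
0 < η < 1 ⇒ necessity.

0.241 (necessity)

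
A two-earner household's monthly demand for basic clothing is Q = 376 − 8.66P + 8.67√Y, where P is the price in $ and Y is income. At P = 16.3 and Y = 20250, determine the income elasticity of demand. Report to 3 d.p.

0.420

At P = 16.3, Y = 20250: Q = 1468.605.
Holding P constant, ∂Q/∂Y = 8.67/(2√Y) = 0.0304633.
η_Y = (∂Q/∂Y)·(Y/Q) = 0.0304633 × (20250/1468.605) = 0.420.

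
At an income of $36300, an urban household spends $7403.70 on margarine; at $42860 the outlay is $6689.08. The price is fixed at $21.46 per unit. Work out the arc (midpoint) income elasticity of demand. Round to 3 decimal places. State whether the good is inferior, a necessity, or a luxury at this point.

-0.612 (inferior good)

With a constant price, Q₁ = 7403.70/21.46 = 345.000 and Q₂ = 6689.08/21.46 = 311.700 (equivalently, work directly with expenditure since P cancels).
Midpoint %ΔQ = (6689.08 − 7403.70)/7046.39 = -0.10142; midpoint %ΔI = (42860 − 36300)/39580 = 0.16574.
η = -0.10142 / 0.16574 = -0.612.
η < 0 ⇒ inferior good.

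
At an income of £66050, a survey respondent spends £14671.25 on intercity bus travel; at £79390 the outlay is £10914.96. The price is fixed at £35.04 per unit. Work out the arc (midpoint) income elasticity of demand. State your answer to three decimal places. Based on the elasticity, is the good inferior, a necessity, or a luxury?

With a constant price, Q₁ = 14671.25/35.04 = 418.700 and Q₂ = 10914.96/35.04 = 311.500 (equivalently, work directly with expenditure since P cancels).
Midpoint %ΔQ = (10914.96 − 14671.25)/12793.11 = -0.29362; midpoint %ΔI = (79390 − 66050)/72720 = 0.18344.
η = -0.29362 / 0.18344 = -1.601.
η < 0 ⇒ inferior good.

-1.601 (inferior good)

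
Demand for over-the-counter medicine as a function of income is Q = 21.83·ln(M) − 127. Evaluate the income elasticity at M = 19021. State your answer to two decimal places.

0.25

At M = 19021: Q = 88.098.
dQ/dM = 21.83/M = 0.00114768 at this income.
η = (dQ/dM)·(M/Q) = 0.00114768 × (19021/88.098) = 0.25.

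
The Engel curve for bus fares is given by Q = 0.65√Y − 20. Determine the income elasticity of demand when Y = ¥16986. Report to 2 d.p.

At Y = 16986: Q = 64.715.
dQ/dY = 0.65/(2√Y) = 0.00249366 at this income.
η = (dQ/dY)·(Y/Q) = 0.00249366 × (16986/64.715) = 0.65.

0.65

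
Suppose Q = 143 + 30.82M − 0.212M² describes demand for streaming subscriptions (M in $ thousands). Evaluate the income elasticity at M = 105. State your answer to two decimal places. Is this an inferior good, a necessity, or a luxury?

At M = 105: Q = 1041.8000.
dQ/dM = 30.82 − 0.424M = -13.70000.
η = (dQ/dM)·(M/Q) = -13.70000 × (105/1041.8000) = -1.38.
η < 0 ⇒ inferior good.

-1.38 (inferior good)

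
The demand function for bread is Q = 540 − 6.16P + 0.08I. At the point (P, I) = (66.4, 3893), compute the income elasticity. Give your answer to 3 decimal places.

At P = 66.4, I = 3893: Q = 442.416.
Holding P constant, ∂Q/∂I = 0.08.
η_I = (∂Q/∂I)·(I/Q) = 0.08 × (3893/442.416) = 0.704.

0.704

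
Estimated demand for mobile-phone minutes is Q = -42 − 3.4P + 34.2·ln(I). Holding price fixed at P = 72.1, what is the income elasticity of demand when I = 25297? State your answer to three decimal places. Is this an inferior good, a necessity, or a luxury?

At P = 72.1, I = 25297: Q = 59.595.
Holding P constant, ∂Q/∂I = 34.2/I = 0.00135194.
η_I = (∂Q/∂I)·(I/Q) = 0.00135194 × (25297/59.595) = 0.574.
Since 0 < η < 1, this is a necessity.

0.574 (necessity)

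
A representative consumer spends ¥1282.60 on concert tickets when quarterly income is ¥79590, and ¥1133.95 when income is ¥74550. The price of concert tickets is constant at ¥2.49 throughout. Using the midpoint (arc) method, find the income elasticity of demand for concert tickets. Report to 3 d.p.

1.881

With a constant price, Q₁ = 1282.60/2.49 = 515.100 and Q₂ = 1133.95/2.49 = 455.402 (equivalently, work directly with expenditure since P cancels).
Midpoint %ΔQ = (1133.95 − 1282.60)/1208.28 = -0.12303; midpoint %ΔI = (74550 − 79590)/77070 = -0.06540.
η = -0.12303 / -0.06540 = 1.881.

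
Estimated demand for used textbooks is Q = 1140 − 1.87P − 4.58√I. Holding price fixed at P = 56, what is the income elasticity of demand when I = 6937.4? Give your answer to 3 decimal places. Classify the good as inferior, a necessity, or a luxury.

At P = 56, I = 6937.4: Q = 653.807.
Holding P constant, ∂Q/∂I = -4.58/(2√I) = -0.0274939.
η_I = (∂Q/∂I)·(I/Q) = -0.0274939 × (6937.4/653.807) = -0.292.
Since η < 0, this is an inferior good.

-0.292 (inferior good)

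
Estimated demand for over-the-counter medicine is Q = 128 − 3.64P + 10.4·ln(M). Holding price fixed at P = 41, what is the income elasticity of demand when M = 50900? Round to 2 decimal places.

0.11

At P = 41, M = 50900: Q = 91.471.
Holding P constant, ∂Q/∂M = 10.4/M = 0.000204322.
η_M = (∂Q/∂M)·(M/Q) = 0.000204322 × (50900/91.471) = 0.11.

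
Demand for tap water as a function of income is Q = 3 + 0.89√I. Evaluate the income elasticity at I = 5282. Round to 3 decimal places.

At I = 5282: Q = 67.683.
dQ/dI = 0.89/(2√I) = 0.00612295 at this income.
η = (dQ/dI)·(I/Q) = 0.00612295 × (5282/67.683) = 0.478.

0.478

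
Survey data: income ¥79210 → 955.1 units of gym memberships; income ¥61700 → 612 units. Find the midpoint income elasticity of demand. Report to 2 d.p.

1.76

ΔQ = 612 − 955.1 = -343.1; midpoint Q̄ = (955.1 + 612)/2 = 783.55.
ΔI = 61700 − 79210 = -17510; midpoint Ī = (79210 + 61700)/2 = 70455.
η = (ΔQ/Q̄) ÷ (ΔI/Ī) = (-343.1/783.55) ÷ (-17510/70455) = 1.76.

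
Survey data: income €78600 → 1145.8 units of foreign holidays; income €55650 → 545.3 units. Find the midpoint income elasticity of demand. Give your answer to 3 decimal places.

ΔQ = 545.3 − 1145.8 = -600.5; midpoint Q̄ = (1145.8 + 545.3)/2 = 845.55.
ΔI = 55650 − 78600 = -22950; midpoint Ī = (78600 + 55650)/2 = 67125.
η = (ΔQ/Q̄) ÷ (ΔI/Ī) = (-600.5/845.55) ÷ (-22950/67125) = 2.077.

2.077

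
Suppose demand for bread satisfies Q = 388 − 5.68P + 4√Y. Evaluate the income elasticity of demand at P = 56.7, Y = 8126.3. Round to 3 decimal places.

At P = 56.7, Y = 8126.3: Q = 426.528.
Holding P constant, ∂Q/∂Y = 4/(2√Y) = 0.0221862.
η_Y = (∂Q/∂Y)·(Y/Q) = 0.0221862 × (8126.3/426.528) = 0.423.

0.423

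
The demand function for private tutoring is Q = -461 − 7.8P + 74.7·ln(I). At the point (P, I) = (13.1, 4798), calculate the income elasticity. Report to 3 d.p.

At P = 13.1, I = 4798: Q = 69.974.
Holding P constant, ∂Q/∂I = 74.7/I = 0.015569.
η_I = (∂Q/∂I)·(I/Q) = 0.015569 × (4798/69.974) = 1.068.

1.068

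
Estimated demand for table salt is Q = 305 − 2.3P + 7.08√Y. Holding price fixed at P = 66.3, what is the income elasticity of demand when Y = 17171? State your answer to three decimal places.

At P = 66.3, Y = 17171: Q = 1080.260.
Holding P constant, ∂Q/∂Y = 7.08/(2√Y) = 0.027015.
η_Y = (∂Q/∂Y)·(Y/Q) = 0.027015 × (17171/1080.260) = 0.429.

0.429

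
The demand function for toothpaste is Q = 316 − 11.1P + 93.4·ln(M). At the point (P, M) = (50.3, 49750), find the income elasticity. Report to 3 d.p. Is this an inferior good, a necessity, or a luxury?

0.122 (necessity)

At P = 50.3, M = 49750: Q = 767.769.
Holding P constant, ∂Q/∂M = 93.4/M = 0.00187739.
η_M = (∂Q/∂M)·(M/Q) = 0.00187739 × (49750/767.769) = 0.122.
Since 0 < η < 1, this is a necessity.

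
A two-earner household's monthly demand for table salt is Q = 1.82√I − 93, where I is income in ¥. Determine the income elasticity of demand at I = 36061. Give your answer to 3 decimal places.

0.684

At I = 36061: Q = 252.613.
dQ/dI = 1.82/(2√I) = 0.00479206 at this income.
η = (dQ/dI)·(I/Q) = 0.00479206 × (36061/252.613) = 0.684.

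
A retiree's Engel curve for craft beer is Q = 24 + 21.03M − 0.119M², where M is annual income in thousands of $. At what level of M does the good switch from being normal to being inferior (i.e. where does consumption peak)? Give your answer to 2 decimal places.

dQ/dM = 21.03 − 0.238M.
The good is inferior where dQ/dM < 0. Setting dQ/dM = 0 gives M = 21.03 / 0.238 = 88.36.

88.36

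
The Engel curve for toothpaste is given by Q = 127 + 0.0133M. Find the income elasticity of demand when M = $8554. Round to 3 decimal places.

At M = 8554: Q = 240.768.
dQ/dM = 0.0133.
η = (dQ/dM)·(M/Q) = 0.0133 × (8554/240.768) = 0.473.

0.473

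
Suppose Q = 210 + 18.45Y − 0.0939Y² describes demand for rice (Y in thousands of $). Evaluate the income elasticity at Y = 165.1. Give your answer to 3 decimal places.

-2.976

At Y = 165.1: Q = 696.5679.
dQ/dY = 18.45 − 0.1878Y = -12.55578.
η = (dQ/dY)·(Y/Q) = -12.55578 × (165.1/696.5679) = -2.976.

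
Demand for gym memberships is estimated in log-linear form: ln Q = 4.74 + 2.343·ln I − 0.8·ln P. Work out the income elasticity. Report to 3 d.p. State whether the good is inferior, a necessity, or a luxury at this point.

2.343 (luxury)

In a log-linear demand, the coefficient on ln I is the income elasticity.
So η = 2.343.
η > 1 ⇒ luxury.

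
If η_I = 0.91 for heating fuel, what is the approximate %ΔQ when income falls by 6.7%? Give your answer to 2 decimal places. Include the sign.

%ΔQ ≈ η × %ΔI = 0.91 × (-6.7%) = -6.10%.

-6.10%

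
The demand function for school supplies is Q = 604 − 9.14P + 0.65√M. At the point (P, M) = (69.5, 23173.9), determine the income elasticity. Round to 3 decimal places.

At P = 69.5, M = 23173.9: Q = 67.719.
Holding P constant, ∂Q/∂M = 0.65/(2√M) = 0.00213493.
η_M = (∂Q/∂M)·(M/Q) = 0.00213493 × (23173.9/67.719) = 0.731.

0.731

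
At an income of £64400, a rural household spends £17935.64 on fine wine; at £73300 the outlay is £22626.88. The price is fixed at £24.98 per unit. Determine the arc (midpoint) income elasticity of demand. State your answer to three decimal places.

1.789

With a constant price, Q₁ = 17935.64/24.98 = 718.000 and Q₂ = 22626.88/24.98 = 905.800 (equivalently, work directly with expenditure since P cancels).
Midpoint %ΔQ = (22626.88 − 17935.64)/20281.26 = 0.23131; midpoint %ΔI = (73300 − 64400)/68850 = 0.12927.
η = 0.23131 / 0.12927 = 1.789.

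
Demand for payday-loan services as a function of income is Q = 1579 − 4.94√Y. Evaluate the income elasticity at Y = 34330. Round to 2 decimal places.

At Y = 34330: Q = 663.699.
dQ/dY = -4.94/(2√Y) = -0.0133309 at this income.
η = (dQ/dY)·(Y/Q) = -0.0133309 × (34330/663.699) = -0.69.

-0.69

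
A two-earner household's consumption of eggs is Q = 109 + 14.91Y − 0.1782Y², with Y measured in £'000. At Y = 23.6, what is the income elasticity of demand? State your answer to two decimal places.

At Y = 23.6: Q = 361.6257.
dQ/dY = 14.91 − 0.3564Y = 6.49896.
η = (dQ/dY)·(Y/Q) = 6.49896 × (23.6/361.6257) = 0.42.

0.42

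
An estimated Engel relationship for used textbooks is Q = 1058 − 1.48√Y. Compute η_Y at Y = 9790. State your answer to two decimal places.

At Y = 9790: Q = 911.562.
dQ/dY = -1.48/(2√Y) = -0.00747895 at this income.
η = (dQ/dY)·(Y/Q) = -0.00747895 × (9790/911.562) = -0.08.

-0.08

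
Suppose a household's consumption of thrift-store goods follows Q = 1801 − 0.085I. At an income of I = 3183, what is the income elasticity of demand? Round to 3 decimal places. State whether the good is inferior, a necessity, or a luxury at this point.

At I = 3183: Q = 1530.445.
dQ/dI = −0.085.
η = (dQ/dI)·(I/Q) = -0.085 × (3183/1530.445) = -0.177.
Since η < 0, the good is an inferior good.

-0.177 (inferior good)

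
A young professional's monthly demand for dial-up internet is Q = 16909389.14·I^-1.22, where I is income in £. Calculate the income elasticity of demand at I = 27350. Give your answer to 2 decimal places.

-1.22

For Q = A·I^β the income elasticity is constant and equal to β.
Here β = -1.22, so η = -1.22.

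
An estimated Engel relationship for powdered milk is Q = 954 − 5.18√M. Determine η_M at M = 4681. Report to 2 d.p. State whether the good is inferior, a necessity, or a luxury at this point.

-0.30 (inferior good)

At M = 4681: Q = 599.596.
dQ/dM = -5.18/(2√M) = -0.0378556 at this income.
η = (dQ/dM)·(M/Q) = -0.0378556 × (4681/599.596) = -0.30.
Since η < 0, the good is an inferior good.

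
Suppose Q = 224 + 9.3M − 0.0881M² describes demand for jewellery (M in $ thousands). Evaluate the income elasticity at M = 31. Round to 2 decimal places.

At M = 31: Q = 427.6359.
dQ/dM = 9.3 − 0.1762M = 3.83780.
η = (dQ/dM)·(M/Q) = 3.83780 × (31/427.6359) = 0.28.

0.28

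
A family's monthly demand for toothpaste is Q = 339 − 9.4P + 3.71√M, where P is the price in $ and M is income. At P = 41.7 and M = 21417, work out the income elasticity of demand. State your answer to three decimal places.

0.554

At P = 41.7, M = 21417: Q = 489.962.
Holding P constant, ∂Q/∂M = 3.71/(2√M) = 0.0126755.
η_M = (∂Q/∂M)·(M/Q) = 0.0126755 × (21417/489.962) = 0.554.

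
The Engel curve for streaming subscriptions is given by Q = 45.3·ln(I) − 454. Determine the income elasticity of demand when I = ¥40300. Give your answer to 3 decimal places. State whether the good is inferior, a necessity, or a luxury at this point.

1.718 (luxury)

At I = 40300: Q = 26.366.
dQ/dI = 45.3/I = 0.00112407 at this income.
η = (dQ/dI)·(I/Q) = 0.00112407 × (40300/26.366) = 1.718.
Since η > 1, the good is a luxury.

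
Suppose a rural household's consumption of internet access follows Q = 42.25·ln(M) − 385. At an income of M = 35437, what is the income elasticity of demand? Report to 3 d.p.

0.734

At M = 35437: Q = 57.590.
dQ/dM = 42.25/M = 0.00119226 at this income.
η = (dQ/dM)·(M/Q) = 0.00119226 × (35437/57.590) = 0.734.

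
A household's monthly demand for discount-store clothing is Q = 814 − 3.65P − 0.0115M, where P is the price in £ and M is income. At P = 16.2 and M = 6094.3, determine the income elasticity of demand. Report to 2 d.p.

At P = 16.2, M = 6094.3: Q = 684.786.
Holding P constant, ∂Q/∂M = −0.0115.
η_M = (∂Q/∂M)·(M/Q) = -0.0115 × (6094.3/684.786) = -0.10.

-0.10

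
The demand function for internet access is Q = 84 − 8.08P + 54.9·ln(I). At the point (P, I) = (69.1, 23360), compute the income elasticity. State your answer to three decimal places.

0.705

At P = 69.1, I = 23360: Q = 77.899.
Holding P constant, ∂Q/∂I = 54.9/I = 0.00235017.
η_I = (∂Q/∂I)·(I/Q) = 0.00235017 × (23360/77.899) = 0.705.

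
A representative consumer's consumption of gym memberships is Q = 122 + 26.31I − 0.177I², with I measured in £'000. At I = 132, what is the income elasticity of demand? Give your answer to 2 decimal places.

At I = 132: Q = 510.8720.
dQ/dI = 26.31 − 0.354I = -20.41800.
η = (dQ/dI)·(I/Q) = -20.41800 × (132/510.8720) = -5.28.

-5.28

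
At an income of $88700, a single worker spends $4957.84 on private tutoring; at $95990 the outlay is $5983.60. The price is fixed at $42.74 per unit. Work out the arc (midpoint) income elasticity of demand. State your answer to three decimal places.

2.375

With a constant price, Q₁ = 4957.84/42.74 = 116.000 and Q₂ = 5983.60/42.74 = 140.000 (equivalently, work directly with expenditure since P cancels).
Midpoint %ΔQ = (5983.60 − 4957.84)/5470.72 = 0.18750; midpoint %ΔI = (95990 − 88700)/92345 = 0.07894.
η = 0.18750 / 0.07894 = 2.375.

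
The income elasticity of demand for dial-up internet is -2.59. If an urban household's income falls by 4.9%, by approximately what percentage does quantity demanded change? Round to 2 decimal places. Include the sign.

12.69%

%ΔQ ≈ η × %ΔI = -2.59 × (-4.9%) = 12.69%.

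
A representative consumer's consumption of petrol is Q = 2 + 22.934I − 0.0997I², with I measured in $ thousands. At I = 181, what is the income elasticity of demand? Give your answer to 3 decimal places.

At I = 181: Q = 886.7823.
dQ/dI = 22.934 − 0.1994I = -13.15740.
η = (dQ/dI)·(I/Q) = -13.15740 × (181/886.7823) = -2.686.

-2.686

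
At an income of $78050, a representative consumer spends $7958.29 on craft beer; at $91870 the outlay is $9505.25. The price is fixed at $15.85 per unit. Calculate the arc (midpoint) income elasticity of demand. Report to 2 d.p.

With a constant price, Q₁ = 7958.29/15.85 = 502.100 and Q₂ = 9505.25/15.85 = 599.700 (equivalently, work directly with expenditure since P cancels).
Midpoint %ΔQ = (9505.25 − 7958.29)/8731.77 = 0.17716; midpoint %ΔI = (91870 − 78050)/84960 = 0.16266.
η = 0.17716 / 0.16266 = 1.09.

1.09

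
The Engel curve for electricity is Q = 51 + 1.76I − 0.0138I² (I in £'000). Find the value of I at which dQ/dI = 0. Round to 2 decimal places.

dQ/dI = 1.76 − 0.0276I.
The good is inferior where dQ/dI < 0. Setting dQ/dI = 0 gives I = 1.76 / 0.0276 = 63.77.

63.77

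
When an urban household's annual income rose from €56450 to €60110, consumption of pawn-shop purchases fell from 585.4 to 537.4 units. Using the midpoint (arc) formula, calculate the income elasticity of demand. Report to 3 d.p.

ΔQ = 537.4 − 585.4 = -48; midpoint Q̄ = (585.4 + 537.4)/2 = 561.4.
ΔI = 60110 − 56450 = 3660; midpoint Ī = (56450 + 60110)/2 = 58280.
η = (ΔQ/Q̄) ÷ (ΔI/Ī) = (-48/561.4) ÷ (3660/58280) = -1.361.

-1.361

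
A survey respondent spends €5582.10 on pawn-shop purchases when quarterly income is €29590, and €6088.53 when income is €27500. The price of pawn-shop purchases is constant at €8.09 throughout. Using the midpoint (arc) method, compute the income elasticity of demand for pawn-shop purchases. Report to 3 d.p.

With a constant price, Q₁ = 5582.10/8.09 = 690.000 and Q₂ = 6088.53/8.09 = 752.600 (equivalently, work directly with expenditure since P cancels).
Midpoint %ΔQ = (6088.53 − 5582.10)/5835.32 = 0.08679; midpoint %ΔI = (27500 − 29590)/28545 = -0.07322.
η = 0.08679 / -0.07322 = -1.185.

-1.185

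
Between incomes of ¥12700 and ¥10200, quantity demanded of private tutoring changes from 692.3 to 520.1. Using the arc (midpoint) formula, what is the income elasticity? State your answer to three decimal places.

1.301

ΔQ = 520.1 − 692.3 = -172.2; midpoint Q̄ = (692.3 + 520.1)/2 = 606.2.
ΔI = 10200 − 12700 = -2500; midpoint Ī = (12700 + 10200)/2 = 11450.
η = (ΔQ/Q̄) ÷ (ΔI/Ī) = (-172.2/606.2) ÷ (-2500/11450) = 1.301.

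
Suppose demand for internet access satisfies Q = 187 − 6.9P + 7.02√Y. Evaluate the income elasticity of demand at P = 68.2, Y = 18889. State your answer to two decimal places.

At P = 68.2, Y = 18889: Q = 681.230.
Holding P constant, ∂Q/∂Y = 7.02/(2√Y) = 0.0255389.
η_Y = (∂Q/∂Y)·(Y/Q) = 0.0255389 × (18889/681.230) = 0.71.

0.71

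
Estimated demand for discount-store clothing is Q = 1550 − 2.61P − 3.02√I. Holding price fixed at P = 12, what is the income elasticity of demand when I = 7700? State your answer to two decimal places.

At P = 12, I = 7700: Q = 1253.676.
Holding P constant, ∂Q/∂I = -3.02/(2√I) = -0.017208.
η_I = (∂Q/∂I)·(I/Q) = -0.017208 × (7700/1253.676) = -0.11.

-0.11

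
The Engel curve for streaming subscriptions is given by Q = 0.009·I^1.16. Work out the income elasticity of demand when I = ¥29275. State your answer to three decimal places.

1.160

For Q = A·I^β the income elasticity is constant and equal to β.
Here β = 1.16, so η = 1.160.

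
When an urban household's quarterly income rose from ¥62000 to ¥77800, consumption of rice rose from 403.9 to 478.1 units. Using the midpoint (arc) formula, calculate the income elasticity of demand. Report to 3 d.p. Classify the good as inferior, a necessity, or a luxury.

0.744 (necessity)

ΔQ = 478.1 − 403.9 = 74.2; midpoint Q̄ = (403.9 + 478.1)/2 = 441.
ΔI = 77800 − 62000 = 15800; midpoint Ī = (62000 + 77800)/2 = 69900.
η = (ΔQ/Q̄) ÷ (ΔI/Ī) = (74.2/441) ÷ (15800/69900) = 0.744.
0 < η < 1 ⇒ necessity.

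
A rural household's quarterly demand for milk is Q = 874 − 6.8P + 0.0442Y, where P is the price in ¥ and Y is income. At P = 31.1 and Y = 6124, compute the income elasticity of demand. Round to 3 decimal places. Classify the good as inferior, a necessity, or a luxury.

0.290 (necessity)

At P = 31.1, Y = 6124: Q = 933.201.
Holding P constant, ∂Q/∂Y = 0.0442.
η_Y = (∂Q/∂Y)·(Y/Q) = 0.0442 × (6124/933.201) = 0.290.
Since 0 < η < 1, this is a necessity.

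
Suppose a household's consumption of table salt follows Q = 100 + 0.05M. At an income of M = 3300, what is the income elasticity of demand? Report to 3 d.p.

0.623

At M = 3300: Q = 265.000.
dQ/dM = 0.05.
η = (dQ/dM)·(M/Q) = 0.05 × (3300/265.000) = 0.623.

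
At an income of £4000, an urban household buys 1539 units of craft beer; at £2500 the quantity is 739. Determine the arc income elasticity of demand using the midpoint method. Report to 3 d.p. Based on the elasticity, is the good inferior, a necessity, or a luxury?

1.522 (luxury)

ΔQ = 739 − 1539 = -800; midpoint Q̄ = (1539 + 739)/2 = 1139.
ΔI = 2500 − 4000 = -1500; midpoint Ī = (4000 + 2500)/2 = 3250.
η = (ΔQ/Q̄) ÷ (ΔI/Ī) = (-800/1139) ÷ (-1500/3250) = 1.522.
η > 1 ⇒ luxury.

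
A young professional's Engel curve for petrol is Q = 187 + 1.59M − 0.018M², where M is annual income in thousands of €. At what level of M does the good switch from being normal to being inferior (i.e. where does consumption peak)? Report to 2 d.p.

dQ/dM = 1.59 − 0.036M.
The good is inferior where dQ/dM < 0. Setting dQ/dM = 0 gives M = 1.59 / 0.036 = 44.17.

44.17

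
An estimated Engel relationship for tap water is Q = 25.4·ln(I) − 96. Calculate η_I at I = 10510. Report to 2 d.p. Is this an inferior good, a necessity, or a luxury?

At I = 10510: Q = 139.206.
dQ/dI = 25.4/I = 0.00241675 at this income.
η = (dQ/dI)·(I/Q) = 0.00241675 × (10510/139.206) = 0.18.
Since 0 < η < 1, the good is a necessity.

0.18 (necessity)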